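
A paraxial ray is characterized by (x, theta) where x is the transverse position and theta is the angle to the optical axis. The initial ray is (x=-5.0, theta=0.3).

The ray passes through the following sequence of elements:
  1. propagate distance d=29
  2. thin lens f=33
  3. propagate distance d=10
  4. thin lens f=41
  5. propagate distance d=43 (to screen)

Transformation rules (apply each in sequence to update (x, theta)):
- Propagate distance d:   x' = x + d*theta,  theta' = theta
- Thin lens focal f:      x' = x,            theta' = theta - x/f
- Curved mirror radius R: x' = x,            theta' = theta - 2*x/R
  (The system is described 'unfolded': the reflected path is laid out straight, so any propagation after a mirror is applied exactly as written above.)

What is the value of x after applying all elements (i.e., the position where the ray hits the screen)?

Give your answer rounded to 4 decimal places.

Initial: x=-5.0000 theta=0.3000
After 1 (propagate distance d=29): x=3.7000 theta=0.3000
After 2 (thin lens f=33): x=3.7000 theta=31/165 (≈0.1879)
After 3 (propagate distance d=10): x=1841/330 (≈5.5788) theta=31/165 (≈0.1879)
After 4 (thin lens f=41): x=1841/330 (≈5.5788) theta=701/13530 (≈0.0518)
After 5 (propagate distance d=43 (to screen)): x=17604/2255 (≈7.8067) theta=701/13530 (≈0.0518)
Rounded to 4 decimal places: x = 7.8067

Answer: 7.8067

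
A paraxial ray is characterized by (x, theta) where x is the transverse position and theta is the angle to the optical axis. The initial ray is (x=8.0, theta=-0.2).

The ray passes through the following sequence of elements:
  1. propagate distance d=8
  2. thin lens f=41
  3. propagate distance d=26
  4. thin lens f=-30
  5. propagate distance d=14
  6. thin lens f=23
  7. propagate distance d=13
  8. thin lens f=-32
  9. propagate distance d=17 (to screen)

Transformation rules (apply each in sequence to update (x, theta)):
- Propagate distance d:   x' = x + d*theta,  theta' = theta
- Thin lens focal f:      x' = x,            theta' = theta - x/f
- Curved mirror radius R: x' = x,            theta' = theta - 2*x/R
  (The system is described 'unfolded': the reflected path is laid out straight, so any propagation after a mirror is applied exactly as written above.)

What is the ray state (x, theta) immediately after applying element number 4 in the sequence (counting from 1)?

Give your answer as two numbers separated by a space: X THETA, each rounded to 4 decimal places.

Answer: -2.8585 -0.4514

Derivation:
Initial: x=8.0000 theta=-0.2000
After 1 (propagate distance d=8): x=6.4000 theta=-0.2000
After 2 (thin lens f=41): x=6.4000 theta=-73/205 (≈-0.3561)
After 3 (propagate distance d=26): x=-586/205 (≈-2.8585) theta=-73/205 (≈-0.3561)
After 4 (thin lens f=-30): x=-586/205 (≈-2.8585) theta=-1388/3075 (≈-0.4514)
Rounded to 4 decimal places: x = -2.8585, theta = -0.4514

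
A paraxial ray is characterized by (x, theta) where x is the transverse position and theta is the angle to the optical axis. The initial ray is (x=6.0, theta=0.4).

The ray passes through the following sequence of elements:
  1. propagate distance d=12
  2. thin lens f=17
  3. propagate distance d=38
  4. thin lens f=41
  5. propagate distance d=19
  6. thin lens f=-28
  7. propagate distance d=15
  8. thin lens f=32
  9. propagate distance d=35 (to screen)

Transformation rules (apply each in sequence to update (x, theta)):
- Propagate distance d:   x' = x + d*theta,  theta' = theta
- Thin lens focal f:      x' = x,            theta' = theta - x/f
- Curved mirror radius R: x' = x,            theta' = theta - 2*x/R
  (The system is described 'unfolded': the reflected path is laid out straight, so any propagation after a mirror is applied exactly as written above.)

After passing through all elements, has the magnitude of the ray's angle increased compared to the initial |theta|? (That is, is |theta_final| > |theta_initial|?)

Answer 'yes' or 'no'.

Answer: no

Derivation:
Initial: x=6.0000 theta=0.4000
After 1 (propagate distance d=12): x=10.8000 theta=0.4000
After 2 (thin lens f=17): x=10.8000 theta=-4/17 (≈-0.2353)
After 3 (propagate distance d=38): x=158/85 (≈1.8588) theta=-4/17 (≈-0.2353)
After 4 (thin lens f=41): x=158/85 (≈1.8588) theta=-978/3485 (≈-0.2806)
After 5 (propagate distance d=19): x=-712/205 (≈-3.4732) theta=-978/3485 (≈-0.2806)
After 6 (thin lens f=-28): x=-712/205 (≈-3.4732) theta=-9872/24395 (≈-0.4047)
After 7 (propagate distance d=15): x=-232808/24395 (≈-9.5433) theta=-9872/24395 (≈-0.4047)
After 8 (thin lens f=32): x=-232808/24395 (≈-9.5433) theta=-611/5740 (≈-0.1064)
After 9 (propagate distance d=35 (to screen)): x=-1294777/97580 (≈-13.2689) theta=-611/5740 (≈-0.1064)
|theta_initial|=0.4000 |theta_final|=611/5740 (≈0.1064) -> not increased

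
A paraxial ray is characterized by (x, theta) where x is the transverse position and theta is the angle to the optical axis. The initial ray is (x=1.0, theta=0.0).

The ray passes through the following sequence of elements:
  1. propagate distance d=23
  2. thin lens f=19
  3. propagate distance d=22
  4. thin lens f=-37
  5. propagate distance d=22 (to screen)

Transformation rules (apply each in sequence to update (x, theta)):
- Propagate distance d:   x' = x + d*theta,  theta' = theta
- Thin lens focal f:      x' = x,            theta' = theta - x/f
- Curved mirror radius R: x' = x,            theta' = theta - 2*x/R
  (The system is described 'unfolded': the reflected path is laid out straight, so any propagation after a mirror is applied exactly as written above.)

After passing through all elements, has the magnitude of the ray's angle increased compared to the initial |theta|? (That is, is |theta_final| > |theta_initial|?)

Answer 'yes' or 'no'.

Answer: yes

Derivation:
Initial: x=1.0000 theta=0.0000
After 1 (propagate distance d=23): x=1.0000 theta=0.0000
After 2 (thin lens f=19): x=1.0000 theta=-1/19 (≈-0.0526)
After 3 (propagate distance d=22): x=-3/19 (≈-0.1579) theta=-1/19 (≈-0.0526)
After 4 (thin lens f=-37): x=-3/19 (≈-0.1579) theta=-40/703 (≈-0.0569)
After 5 (propagate distance d=22 (to screen)): x=-991/703 (≈-1.4097) theta=-40/703 (≈-0.0569)
|theta_initial|=0.0000 |theta_final|=40/703 (≈0.0569) -> increased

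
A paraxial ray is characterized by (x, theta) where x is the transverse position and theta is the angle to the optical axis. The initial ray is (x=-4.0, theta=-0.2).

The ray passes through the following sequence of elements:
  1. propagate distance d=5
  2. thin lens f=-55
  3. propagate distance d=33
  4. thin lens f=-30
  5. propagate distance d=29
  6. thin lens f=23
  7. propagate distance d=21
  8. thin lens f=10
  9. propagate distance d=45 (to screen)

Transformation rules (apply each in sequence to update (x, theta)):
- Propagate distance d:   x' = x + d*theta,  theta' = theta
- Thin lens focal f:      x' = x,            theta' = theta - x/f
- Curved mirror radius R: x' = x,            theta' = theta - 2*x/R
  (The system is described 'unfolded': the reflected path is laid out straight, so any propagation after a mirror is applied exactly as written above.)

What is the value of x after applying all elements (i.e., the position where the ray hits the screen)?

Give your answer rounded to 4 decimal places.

Initial: x=-4.0000 theta=-0.2000
After 1 (propagate distance d=5): x=-5.0000 theta=-0.2000
After 2 (thin lens f=-55): x=-5.0000 theta=-16/55 (≈-0.2909)
After 3 (propagate distance d=33): x=-14.6000 theta=-16/55 (≈-0.2909)
After 4 (thin lens f=-30): x=-14.6000 theta=-1283/1650 (≈-0.7776)
After 5 (propagate distance d=29): x=-61297/1650 (≈-37.1497) theta=-1283/1650 (≈-0.7776)
After 6 (thin lens f=23): x=-61297/1650 (≈-37.1497) theta=5298/6325 (≈0.8376)
After 7 (propagate distance d=21): x=-742283/37950 (≈-19.5595) theta=5298/6325 (≈0.8376)
After 8 (thin lens f=10): x=-742283/37950 (≈-19.5595) theta=1060163/379500 (≈2.7936)
After 9 (propagate distance d=45 (to screen)): x=8056901/75900 (≈106.1515) theta=1060163/379500 (≈2.7936)
Rounded to 4 decimal places: x = 106.1515

Answer: 106.1515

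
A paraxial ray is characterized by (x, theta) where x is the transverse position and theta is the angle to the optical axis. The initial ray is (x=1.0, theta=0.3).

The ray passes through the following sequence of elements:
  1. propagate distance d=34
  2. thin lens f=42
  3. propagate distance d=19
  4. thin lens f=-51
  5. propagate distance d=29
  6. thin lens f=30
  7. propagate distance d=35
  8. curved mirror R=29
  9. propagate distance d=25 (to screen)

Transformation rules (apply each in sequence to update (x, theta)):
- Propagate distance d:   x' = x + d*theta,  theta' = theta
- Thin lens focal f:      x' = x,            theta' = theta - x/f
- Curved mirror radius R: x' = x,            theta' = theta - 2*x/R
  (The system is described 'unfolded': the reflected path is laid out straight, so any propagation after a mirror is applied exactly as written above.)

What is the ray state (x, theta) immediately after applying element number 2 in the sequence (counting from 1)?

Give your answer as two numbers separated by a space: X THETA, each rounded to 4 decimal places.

Initial: x=1.0000 theta=0.3000
After 1 (propagate distance d=34): x=11.2000 theta=0.3000
After 2 (thin lens f=42): x=11.2000 theta=1/30 (≈0.0333)
Rounded to 4 decimal places: x = 11.2000, theta = 0.0333

Answer: 11.2000 0.0333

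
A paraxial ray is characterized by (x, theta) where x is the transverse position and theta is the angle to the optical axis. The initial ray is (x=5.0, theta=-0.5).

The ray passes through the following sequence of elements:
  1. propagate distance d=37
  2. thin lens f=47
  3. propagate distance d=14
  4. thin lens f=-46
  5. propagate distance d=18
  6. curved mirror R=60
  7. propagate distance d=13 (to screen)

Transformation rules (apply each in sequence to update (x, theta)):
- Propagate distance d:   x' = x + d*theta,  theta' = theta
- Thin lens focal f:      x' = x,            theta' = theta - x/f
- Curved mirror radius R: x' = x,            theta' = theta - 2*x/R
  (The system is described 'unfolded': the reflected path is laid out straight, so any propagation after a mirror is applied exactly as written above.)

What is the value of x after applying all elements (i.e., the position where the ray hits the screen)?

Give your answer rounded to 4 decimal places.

Initial: x=5.0000 theta=-0.5000
After 1 (propagate distance d=37): x=-13.5000 theta=-0.5000
After 2 (thin lens f=47): x=-13.5000 theta=-10/47 (≈-0.2128)
After 3 (propagate distance d=14): x=-1549/94 (≈-16.4787) theta=-10/47 (≈-0.2128)
After 4 (thin lens f=-46): x=-1549/94 (≈-16.4787) theta=-2469/4324 (≈-0.5710)
After 5 (propagate distance d=18): x=-28924/1081 (≈-26.7567) theta=-2469/4324 (≈-0.5710)
After 6 (curved mirror R=60): x=-28924/1081 (≈-26.7567) theta=20813/64860 (≈0.3209)
After 7 (propagate distance d=13 (to screen)): x=-1464871/64860 (≈-22.5851) theta=20813/64860 (≈0.3209)
Rounded to 4 decimal places: x = -22.5851

Answer: -22.5851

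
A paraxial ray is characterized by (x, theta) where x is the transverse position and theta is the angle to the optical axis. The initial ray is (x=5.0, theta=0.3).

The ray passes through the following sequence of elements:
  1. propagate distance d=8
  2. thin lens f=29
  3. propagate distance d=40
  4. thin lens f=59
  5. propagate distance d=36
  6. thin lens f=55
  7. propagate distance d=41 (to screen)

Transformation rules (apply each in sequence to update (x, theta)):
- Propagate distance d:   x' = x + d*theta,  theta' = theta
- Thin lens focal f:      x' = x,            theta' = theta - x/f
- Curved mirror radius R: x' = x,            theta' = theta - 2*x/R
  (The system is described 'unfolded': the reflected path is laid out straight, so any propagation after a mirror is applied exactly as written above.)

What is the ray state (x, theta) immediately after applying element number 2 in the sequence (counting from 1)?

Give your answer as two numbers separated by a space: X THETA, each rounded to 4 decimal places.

Answer: 7.4000 0.0448

Derivation:
Initial: x=5.0000 theta=0.3000
After 1 (propagate distance d=8): x=7.4000 theta=0.3000
After 2 (thin lens f=29): x=7.4000 theta=13/290 (≈0.0448)
Rounded to 4 decimal places: x = 7.4000, theta = 0.0448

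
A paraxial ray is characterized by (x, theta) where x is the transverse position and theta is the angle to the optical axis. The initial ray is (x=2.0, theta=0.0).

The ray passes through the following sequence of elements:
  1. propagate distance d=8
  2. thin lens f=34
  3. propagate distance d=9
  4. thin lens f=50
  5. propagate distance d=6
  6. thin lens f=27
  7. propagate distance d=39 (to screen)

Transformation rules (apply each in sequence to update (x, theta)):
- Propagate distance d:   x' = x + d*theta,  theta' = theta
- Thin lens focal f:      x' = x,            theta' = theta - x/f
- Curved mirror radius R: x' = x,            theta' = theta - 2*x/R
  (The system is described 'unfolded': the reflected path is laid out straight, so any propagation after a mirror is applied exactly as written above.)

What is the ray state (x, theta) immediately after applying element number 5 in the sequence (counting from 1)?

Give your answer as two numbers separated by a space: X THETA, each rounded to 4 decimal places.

Initial: x=2.0000 theta=0.0000
After 1 (propagate distance d=8): x=2.0000 theta=0.0000
After 2 (thin lens f=34): x=2.0000 theta=-1/17 (≈-0.0588)
After 3 (propagate distance d=9): x=25/17 (≈1.4706) theta=-1/17 (≈-0.0588)
After 4 (thin lens f=50): x=25/17 (≈1.4706) theta=-3/34 (≈-0.0882)
After 5 (propagate distance d=6): x=16/17 (≈0.9412) theta=-3/34 (≈-0.0882)
Rounded to 4 decimal places: x = 0.9412, theta = -0.0882

Answer: 0.9412 -0.0882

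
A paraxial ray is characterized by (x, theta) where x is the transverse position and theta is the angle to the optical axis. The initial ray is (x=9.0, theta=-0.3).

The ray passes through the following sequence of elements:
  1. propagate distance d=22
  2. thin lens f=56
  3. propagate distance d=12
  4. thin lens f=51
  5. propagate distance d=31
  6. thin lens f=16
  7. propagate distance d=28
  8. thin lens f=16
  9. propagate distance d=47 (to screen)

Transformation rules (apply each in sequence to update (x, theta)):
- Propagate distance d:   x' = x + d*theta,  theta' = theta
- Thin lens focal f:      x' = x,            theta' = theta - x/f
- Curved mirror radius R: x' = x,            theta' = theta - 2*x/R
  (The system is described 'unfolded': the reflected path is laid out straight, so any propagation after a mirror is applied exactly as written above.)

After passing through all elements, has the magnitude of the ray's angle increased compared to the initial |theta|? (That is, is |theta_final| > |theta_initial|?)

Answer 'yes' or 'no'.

Answer: yes

Derivation:
Initial: x=9.0000 theta=-0.3000
After 1 (propagate distance d=22): x=2.4000 theta=-0.3000
After 2 (thin lens f=56): x=2.4000 theta=-12/35 (≈-0.3429)
After 3 (propagate distance d=12): x=-12/7 (≈-1.7143) theta=-12/35 (≈-0.3429)
After 4 (thin lens f=51): x=-12/7 (≈-1.7143) theta=-184/595 (≈-0.3092)
After 5 (propagate distance d=31): x=-6724/595 (≈-11.3008) theta=-184/595 (≈-0.3092)
After 6 (thin lens f=16): x=-6724/595 (≈-11.3008) theta=27/68 (≈0.3971)
After 7 (propagate distance d=28): x=-109/595 (≈-0.1832) theta=27/68 (≈0.3971)
After 8 (thin lens f=16): x=-109/595 (≈-0.1832) theta=3889/9520 (≈0.4085)
After 9 (propagate distance d=47 (to screen)): x=181039/9520 (≈19.0167) theta=3889/9520 (≈0.4085)
|theta_initial|=0.3000 |theta_final|=3889/9520 (≈0.4085) -> increased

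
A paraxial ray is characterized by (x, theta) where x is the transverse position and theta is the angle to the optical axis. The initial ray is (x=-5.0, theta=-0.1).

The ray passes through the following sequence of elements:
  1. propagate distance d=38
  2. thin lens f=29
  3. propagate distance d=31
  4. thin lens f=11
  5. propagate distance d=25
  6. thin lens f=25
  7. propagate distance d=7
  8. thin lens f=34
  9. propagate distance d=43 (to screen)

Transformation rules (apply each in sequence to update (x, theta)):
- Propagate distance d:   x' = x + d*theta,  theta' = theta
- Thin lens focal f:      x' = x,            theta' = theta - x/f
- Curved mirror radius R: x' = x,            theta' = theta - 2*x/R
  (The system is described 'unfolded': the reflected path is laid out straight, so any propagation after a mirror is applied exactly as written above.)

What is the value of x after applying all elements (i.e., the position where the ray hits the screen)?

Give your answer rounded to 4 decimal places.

Answer: 1.9171

Derivation:
Initial: x=-5.0000 theta=-0.1000
After 1 (propagate distance d=38): x=-8.8000 theta=-0.1000
After 2 (thin lens f=29): x=-8.8000 theta=59/290 (≈0.2034)
After 3 (propagate distance d=31): x=-723/290 (≈-2.4931) theta=59/290 (≈0.2034)
After 4 (thin lens f=11): x=-723/290 (≈-2.4931) theta=686/1595 (≈0.4301)
After 5 (propagate distance d=25): x=26347/3190 (≈8.2592) theta=686/1595 (≈0.4301)
After 6 (thin lens f=25): x=26347/3190 (≈8.2592) theta=723/7250 (≈0.0997)
After 7 (propagate distance d=7): x=357173/39875 (≈8.9573) theta=723/7250 (≈0.0997)
After 8 (thin lens f=34): x=357173/39875 (≈8.9573) theta=-110986/677875 (≈-0.1637)
After 9 (propagate distance d=43 (to screen)): x=1299543/677875 (≈1.9171) theta=-110986/677875 (≈-0.1637)
Rounded to 4 decimal places: x = 1.9171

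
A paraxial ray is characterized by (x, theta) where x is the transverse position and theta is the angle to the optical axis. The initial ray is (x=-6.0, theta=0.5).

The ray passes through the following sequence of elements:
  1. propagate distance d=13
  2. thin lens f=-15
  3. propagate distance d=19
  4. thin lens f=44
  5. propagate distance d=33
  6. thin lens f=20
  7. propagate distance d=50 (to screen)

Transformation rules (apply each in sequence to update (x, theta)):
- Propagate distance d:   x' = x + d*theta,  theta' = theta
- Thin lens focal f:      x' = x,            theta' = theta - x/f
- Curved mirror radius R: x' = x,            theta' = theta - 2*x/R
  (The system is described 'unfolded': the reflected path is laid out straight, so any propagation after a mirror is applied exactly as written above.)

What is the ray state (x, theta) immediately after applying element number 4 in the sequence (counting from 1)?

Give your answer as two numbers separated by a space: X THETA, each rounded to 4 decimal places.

Answer: 10.6333 0.2917

Derivation:
Initial: x=-6.0000 theta=0.5000
After 1 (propagate distance d=13): x=0.5000 theta=0.5000
After 2 (thin lens f=-15): x=0.5000 theta=8/15 (≈0.5333)
After 3 (propagate distance d=19): x=319/30 (≈10.6333) theta=8/15 (≈0.5333)
After 4 (thin lens f=44): x=319/30 (≈10.6333) theta=7/24 (≈0.2917)
Rounded to 4 decimal places: x = 10.6333, theta = 0.2917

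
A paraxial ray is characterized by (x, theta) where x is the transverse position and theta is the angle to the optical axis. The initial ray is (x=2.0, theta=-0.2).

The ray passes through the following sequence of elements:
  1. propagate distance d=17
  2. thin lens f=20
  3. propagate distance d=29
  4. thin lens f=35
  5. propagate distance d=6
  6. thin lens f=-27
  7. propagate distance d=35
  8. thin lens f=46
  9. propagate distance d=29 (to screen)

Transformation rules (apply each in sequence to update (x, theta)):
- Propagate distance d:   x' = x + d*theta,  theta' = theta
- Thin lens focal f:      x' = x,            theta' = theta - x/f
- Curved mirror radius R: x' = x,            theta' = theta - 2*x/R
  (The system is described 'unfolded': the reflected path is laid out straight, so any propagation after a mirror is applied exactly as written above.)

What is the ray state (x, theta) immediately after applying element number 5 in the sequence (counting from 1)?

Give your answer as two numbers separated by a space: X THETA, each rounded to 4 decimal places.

Initial: x=2.0000 theta=-0.2000
After 1 (propagate distance d=17): x=-1.4000 theta=-0.2000
After 2 (thin lens f=20): x=-1.4000 theta=-0.1300
After 3 (propagate distance d=29): x=-5.1700 theta=-0.1300
After 4 (thin lens f=35): x=-5.1700 theta=31/1750 (≈0.0177)
After 5 (propagate distance d=6): x=-17723/3500 (≈-5.0637) theta=31/1750 (≈0.0177)
Rounded to 4 decimal places: x = -5.0637, theta = 0.0177

Answer: -5.0637 0.0177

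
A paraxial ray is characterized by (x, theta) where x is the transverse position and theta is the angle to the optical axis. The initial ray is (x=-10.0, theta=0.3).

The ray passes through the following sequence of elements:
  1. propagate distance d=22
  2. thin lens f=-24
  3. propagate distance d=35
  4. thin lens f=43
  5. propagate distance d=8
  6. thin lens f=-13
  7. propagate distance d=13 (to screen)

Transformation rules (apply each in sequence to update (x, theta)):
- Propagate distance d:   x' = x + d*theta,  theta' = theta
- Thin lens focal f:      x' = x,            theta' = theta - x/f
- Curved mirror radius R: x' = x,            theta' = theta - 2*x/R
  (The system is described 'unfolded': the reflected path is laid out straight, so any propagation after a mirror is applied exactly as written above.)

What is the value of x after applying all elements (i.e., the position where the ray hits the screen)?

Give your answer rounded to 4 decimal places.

Initial: x=-10.0000 theta=0.3000
After 1 (propagate distance d=22): x=-3.4000 theta=0.3000
After 2 (thin lens f=-24): x=-3.4000 theta=19/120 (≈0.1583)
After 3 (propagate distance d=35): x=257/120 (≈2.1417) theta=19/120 (≈0.1583)
After 4 (thin lens f=43): x=257/120 (≈2.1417) theta=14/129 (≈0.1085)
After 5 (propagate distance d=8): x=5177/1720 (≈3.0099) theta=14/129 (≈0.1085)
After 6 (thin lens f=-13): x=5177/1720 (≈3.0099) theta=22811/67080 (≈0.3401)
After 7 (propagate distance d=13 (to screen)): x=19171/2580 (≈7.4306) theta=22811/67080 (≈0.3401)
Rounded to 4 decimal places: x = 7.4306

Answer: 7.4306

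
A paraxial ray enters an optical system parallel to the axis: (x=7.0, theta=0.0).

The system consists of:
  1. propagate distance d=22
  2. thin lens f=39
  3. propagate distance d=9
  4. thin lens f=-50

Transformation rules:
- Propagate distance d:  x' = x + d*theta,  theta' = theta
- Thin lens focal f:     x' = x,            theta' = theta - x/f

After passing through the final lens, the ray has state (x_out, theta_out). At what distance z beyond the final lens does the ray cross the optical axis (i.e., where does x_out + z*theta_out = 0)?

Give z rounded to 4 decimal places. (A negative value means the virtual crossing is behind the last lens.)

Initial: x=7.0000 theta=0.0000
After 1 (propagate distance d=22): x=7.0000 theta=0.0000
After 2 (thin lens f=39): x=7.0000 theta=-7/39 (≈-0.1795)
After 3 (propagate distance d=9): x=70/13 (≈5.3846) theta=-7/39 (≈-0.1795)
After 4 (thin lens f=-50): x=70/13 (≈5.3846) theta=-14/195 (≈-0.0718)
z_focus = -x_out/theta_out = -(70/13)/(-14/195) = 75.0000
Rounded to 4 decimal places: z = 75.0000

Answer: 75.0000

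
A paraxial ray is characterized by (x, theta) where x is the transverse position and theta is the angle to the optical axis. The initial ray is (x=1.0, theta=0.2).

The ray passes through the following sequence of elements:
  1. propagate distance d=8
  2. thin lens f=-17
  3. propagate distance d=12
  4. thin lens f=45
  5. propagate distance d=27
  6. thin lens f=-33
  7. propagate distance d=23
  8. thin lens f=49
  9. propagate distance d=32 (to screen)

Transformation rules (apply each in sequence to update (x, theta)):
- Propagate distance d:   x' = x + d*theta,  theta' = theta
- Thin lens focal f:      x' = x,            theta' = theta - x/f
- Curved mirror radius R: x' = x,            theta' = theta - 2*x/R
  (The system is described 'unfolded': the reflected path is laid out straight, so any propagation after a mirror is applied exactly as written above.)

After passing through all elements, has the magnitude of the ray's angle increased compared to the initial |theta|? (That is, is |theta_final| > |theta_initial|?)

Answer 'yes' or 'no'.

Answer: no

Derivation:
Initial: x=1.0000 theta=0.2000
After 1 (propagate distance d=8): x=2.6000 theta=0.2000
After 2 (thin lens f=-17): x=2.6000 theta=6/17 (≈0.3529)
After 3 (propagate distance d=12): x=581/85 (≈6.8353) theta=6/17 (≈0.3529)
After 4 (thin lens f=45): x=581/85 (≈6.8353) theta=769/3825 (≈0.2010)
After 5 (propagate distance d=27): x=5212/425 (≈12.2635) theta=769/3825 (≈0.2010)
After 6 (thin lens f=-33): x=5212/425 (≈12.2635) theta=4819/8415 (≈0.5727)
After 7 (propagate distance d=23): x=1070173/42075 (≈25.4349) theta=4819/8415 (≈0.5727)
After 8 (thin lens f=49): x=1070173/42075 (≈25.4349) theta=110482/2061675 (≈0.0536)
After 9 (propagate distance d=32 (to screen)): x=18657967/687225 (≈27.1497) theta=110482/2061675 (≈0.0536)
|theta_initial|=0.2000 |theta_final|=110482/2061675 (≈0.0536) -> not increased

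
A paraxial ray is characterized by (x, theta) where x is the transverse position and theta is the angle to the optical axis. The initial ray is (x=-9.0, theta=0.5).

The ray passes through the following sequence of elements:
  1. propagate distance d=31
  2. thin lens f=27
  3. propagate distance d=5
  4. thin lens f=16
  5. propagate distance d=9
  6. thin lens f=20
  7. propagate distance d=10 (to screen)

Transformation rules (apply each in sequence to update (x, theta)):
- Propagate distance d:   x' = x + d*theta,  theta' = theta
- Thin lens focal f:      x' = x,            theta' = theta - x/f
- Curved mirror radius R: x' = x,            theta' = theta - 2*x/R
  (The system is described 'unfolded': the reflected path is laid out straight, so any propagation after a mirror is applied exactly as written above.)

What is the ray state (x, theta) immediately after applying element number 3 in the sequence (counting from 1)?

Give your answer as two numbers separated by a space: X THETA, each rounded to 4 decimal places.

Initial: x=-9.0000 theta=0.5000
After 1 (propagate distance d=31): x=6.5000 theta=0.5000
After 2 (thin lens f=27): x=6.5000 theta=7/27 (≈0.2593)
After 3 (propagate distance d=5): x=421/54 (≈7.7963) theta=7/27 (≈0.2593)
Rounded to 4 decimal places: x = 7.7963, theta = 0.2593

Answer: 7.7963 0.2593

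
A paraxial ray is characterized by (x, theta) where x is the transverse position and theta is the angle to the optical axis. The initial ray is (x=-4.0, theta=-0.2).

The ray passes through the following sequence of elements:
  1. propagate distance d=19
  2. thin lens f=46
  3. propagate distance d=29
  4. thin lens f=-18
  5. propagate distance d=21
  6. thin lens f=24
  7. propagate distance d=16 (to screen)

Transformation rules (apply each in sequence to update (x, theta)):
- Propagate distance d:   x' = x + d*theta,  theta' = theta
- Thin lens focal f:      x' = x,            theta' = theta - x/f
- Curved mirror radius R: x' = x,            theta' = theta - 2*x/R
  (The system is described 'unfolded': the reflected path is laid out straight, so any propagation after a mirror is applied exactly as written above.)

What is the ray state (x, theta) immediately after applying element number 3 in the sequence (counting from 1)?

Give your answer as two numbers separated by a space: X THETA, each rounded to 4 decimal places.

Answer: -8.6826 -0.0304

Derivation:
Initial: x=-4.0000 theta=-0.2000
After 1 (propagate distance d=19): x=-7.8000 theta=-0.2000
After 2 (thin lens f=46): x=-7.8000 theta=-7/230 (≈-0.0304)
After 3 (propagate distance d=29): x=-1997/230 (≈-8.6826) theta=-7/230 (≈-0.0304)
Rounded to 4 decimal places: x = -8.6826, theta = -0.0304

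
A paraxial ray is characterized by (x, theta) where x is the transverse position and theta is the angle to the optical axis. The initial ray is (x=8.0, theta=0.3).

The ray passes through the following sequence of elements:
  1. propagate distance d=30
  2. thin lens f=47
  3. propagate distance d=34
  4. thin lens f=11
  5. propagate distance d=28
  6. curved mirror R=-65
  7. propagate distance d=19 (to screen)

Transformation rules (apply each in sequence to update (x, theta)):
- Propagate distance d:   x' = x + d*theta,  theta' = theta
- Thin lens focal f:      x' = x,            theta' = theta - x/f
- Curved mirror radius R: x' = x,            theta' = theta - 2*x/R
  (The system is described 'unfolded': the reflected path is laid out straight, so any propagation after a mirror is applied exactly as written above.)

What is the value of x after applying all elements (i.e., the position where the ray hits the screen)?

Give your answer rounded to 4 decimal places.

Answer: -66.1446

Derivation:
Initial: x=8.0000 theta=0.3000
After 1 (propagate distance d=30): x=17.0000 theta=0.3000
After 2 (thin lens f=47): x=17.0000 theta=-29/470 (≈-0.0617)
After 3 (propagate distance d=34): x=3502/235 (≈14.9021) theta=-29/470 (≈-0.0617)
After 4 (thin lens f=11): x=3502/235 (≈14.9021) theta=-7323/5170 (≈-1.4164)
After 5 (propagate distance d=28): x=-12800/517 (≈-24.7582) theta=-7323/5170 (≈-1.4164)
After 6 (curved mirror R=-65): x=-12800/517 (≈-24.7582) theta=-13309/6110 (≈-2.1782)
After 7 (propagate distance d=19 (to screen)): x=-4445581/67210 (≈-66.1446) theta=-13309/6110 (≈-2.1782)
Rounded to 4 decimal places: x = -66.1446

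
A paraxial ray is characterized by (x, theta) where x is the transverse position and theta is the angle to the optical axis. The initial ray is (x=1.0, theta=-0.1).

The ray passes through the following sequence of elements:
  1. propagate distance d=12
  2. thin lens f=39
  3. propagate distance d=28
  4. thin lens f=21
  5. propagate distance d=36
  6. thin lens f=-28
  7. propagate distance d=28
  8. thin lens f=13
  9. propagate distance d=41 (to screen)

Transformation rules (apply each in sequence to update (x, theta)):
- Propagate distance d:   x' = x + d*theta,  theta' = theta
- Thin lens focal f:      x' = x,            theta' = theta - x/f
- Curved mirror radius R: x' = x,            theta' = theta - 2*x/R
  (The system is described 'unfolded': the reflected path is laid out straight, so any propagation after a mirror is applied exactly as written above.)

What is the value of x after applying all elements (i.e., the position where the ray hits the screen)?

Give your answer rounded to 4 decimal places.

Initial: x=1.0000 theta=-0.1000
After 1 (propagate distance d=12): x=-0.2000 theta=-0.1000
After 2 (thin lens f=39): x=-0.2000 theta=-37/390 (≈-0.0949)
After 3 (propagate distance d=28): x=-557/195 (≈-2.8564) theta=-37/390 (≈-0.0949)
After 4 (thin lens f=21): x=-557/195 (≈-2.8564) theta=337/8190 (≈0.0411)
After 5 (propagate distance d=36): x=-1877/1365 (≈-1.3751) theta=337/8190 (≈0.0411)
After 6 (thin lens f=-28): x=-1877/1365 (≈-1.3751) theta=-913/114660 (≈-0.0080)
After 7 (propagate distance d=28): x=-6544/4095 (≈-1.5980) theta=-913/114660 (≈-0.0080)
After 8 (thin lens f=13): x=-6544/4095 (≈-1.5980) theta=57121/496860 (≈0.1150)
After 9 (propagate distance d=41 (to screen)): x=4643867/1490580 (≈3.1155) theta=57121/496860 (≈0.1150)
Rounded to 4 decimal places: x = 3.1155

Answer: 3.1155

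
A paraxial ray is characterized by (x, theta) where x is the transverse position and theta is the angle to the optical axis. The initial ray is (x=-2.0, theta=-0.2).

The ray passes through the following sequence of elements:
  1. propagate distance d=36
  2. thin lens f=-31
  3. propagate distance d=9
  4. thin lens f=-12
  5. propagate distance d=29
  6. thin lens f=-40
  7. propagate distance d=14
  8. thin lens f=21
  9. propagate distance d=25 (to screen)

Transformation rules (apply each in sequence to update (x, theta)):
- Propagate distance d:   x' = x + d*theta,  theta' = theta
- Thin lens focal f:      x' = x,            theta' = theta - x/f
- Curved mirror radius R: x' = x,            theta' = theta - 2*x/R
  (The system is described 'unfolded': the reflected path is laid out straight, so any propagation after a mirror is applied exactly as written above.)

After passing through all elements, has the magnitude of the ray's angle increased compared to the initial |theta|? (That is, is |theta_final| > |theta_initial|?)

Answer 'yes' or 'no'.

Answer: yes

Derivation:
Initial: x=-2.0000 theta=-0.2000
After 1 (propagate distance d=36): x=-9.2000 theta=-0.2000
After 2 (thin lens f=-31): x=-9.2000 theta=-77/155 (≈-0.4968)
After 3 (propagate distance d=9): x=-2119/155 (≈-13.6710) theta=-77/155 (≈-0.4968)
After 4 (thin lens f=-12): x=-2119/155 (≈-13.6710) theta=-3043/1860 (≈-1.6360)
After 5 (propagate distance d=29): x=-22735/372 (≈-61.1156) theta=-3043/1860 (≈-1.6360)
After 6 (thin lens f=-40): x=-22735/372 (≈-61.1156) theta=-15693/4960 (≈-3.1639)
After 7 (propagate distance d=14): x=-784253/7440 (≈-105.4103) theta=-15693/4960 (≈-3.1639)
After 8 (thin lens f=21): x=-784253/7440 (≈-105.4103) theta=579847/312480 (≈1.8556)
After 9 (propagate distance d=25 (to screen)): x=-18442451/312480 (≈-59.0196) theta=579847/312480 (≈1.8556)
|theta_initial|=0.2000 |theta_final|=579847/312480 (≈1.8556) -> increased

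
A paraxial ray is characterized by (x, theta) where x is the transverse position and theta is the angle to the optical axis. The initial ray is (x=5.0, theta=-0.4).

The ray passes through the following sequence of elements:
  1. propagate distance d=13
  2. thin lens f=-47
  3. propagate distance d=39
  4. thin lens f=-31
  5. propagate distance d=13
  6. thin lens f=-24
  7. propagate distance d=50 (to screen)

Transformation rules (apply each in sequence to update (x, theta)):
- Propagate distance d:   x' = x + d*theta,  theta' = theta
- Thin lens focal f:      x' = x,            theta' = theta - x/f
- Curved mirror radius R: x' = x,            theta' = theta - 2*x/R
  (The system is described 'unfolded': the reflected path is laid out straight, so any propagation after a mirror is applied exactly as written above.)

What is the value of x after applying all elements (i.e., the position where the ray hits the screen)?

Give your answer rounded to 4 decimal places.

Initial: x=5.0000 theta=-0.4000
After 1 (propagate distance d=13): x=-0.2000 theta=-0.4000
After 2 (thin lens f=-47): x=-0.2000 theta=-19/47 (≈-0.4043)
After 3 (propagate distance d=39): x=-3752/235 (≈-15.9660) theta=-19/47 (≈-0.4043)
After 4 (thin lens f=-31): x=-3752/235 (≈-15.9660) theta=-6697/7285 (≈-0.9193)
After 5 (propagate distance d=13): x=-203373/7285 (≈-27.9167) theta=-6697/7285 (≈-0.9193)
After 6 (thin lens f=-24): x=-203373/7285 (≈-27.9167) theta=-121367/58280 (≈-2.0825)
After 7 (propagate distance d=50 (to screen)): x=-3847667/29140 (≈-132.0407) theta=-121367/58280 (≈-2.0825)
Rounded to 4 decimal places: x = -132.0407

Answer: -132.0407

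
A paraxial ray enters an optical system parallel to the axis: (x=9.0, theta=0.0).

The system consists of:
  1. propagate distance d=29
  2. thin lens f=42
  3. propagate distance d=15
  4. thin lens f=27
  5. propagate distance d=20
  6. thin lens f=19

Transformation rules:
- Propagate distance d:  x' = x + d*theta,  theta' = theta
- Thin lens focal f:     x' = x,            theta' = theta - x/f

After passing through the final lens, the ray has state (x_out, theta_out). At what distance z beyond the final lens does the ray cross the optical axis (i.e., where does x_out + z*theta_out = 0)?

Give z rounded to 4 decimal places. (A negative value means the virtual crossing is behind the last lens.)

Initial: x=9.0000 theta=0.0000
After 1 (propagate distance d=29): x=9.0000 theta=0.0000
After 2 (thin lens f=42): x=9.0000 theta=-3/14 (≈-0.2143)
After 3 (propagate distance d=15): x=81/14 (≈5.7857) theta=-3/14 (≈-0.2143)
After 4 (thin lens f=27): x=81/14 (≈5.7857) theta=-3/7 (≈-0.4286)
After 5 (propagate distance d=20): x=-39/14 (≈-2.7857) theta=-3/7 (≈-0.4286)
After 6 (thin lens f=19): x=-39/14 (≈-2.7857) theta=-75/266 (≈-0.2820)
z_focus = -x_out/theta_out = -(-39/14)/(-75/266) = -9.8800
Rounded to 4 decimal places: z = -9.8800

Answer: -9.8800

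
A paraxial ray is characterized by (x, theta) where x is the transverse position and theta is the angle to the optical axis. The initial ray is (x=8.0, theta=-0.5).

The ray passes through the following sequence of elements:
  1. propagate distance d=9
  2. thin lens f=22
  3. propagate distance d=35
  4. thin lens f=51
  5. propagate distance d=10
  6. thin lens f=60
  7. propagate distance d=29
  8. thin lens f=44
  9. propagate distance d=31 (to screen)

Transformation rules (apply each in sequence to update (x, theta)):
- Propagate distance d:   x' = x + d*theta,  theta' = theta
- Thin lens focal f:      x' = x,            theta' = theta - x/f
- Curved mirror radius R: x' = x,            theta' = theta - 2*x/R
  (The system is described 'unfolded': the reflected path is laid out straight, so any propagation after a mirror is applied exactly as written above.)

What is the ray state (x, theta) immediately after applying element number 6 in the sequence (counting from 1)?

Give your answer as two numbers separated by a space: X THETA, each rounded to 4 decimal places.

Answer: -22.3222 0.0966

Derivation:
Initial: x=8.0000 theta=-0.5000
After 1 (propagate distance d=9): x=3.5000 theta=-0.5000
After 2 (thin lens f=22): x=3.5000 theta=-29/44 (≈-0.6591)
After 3 (propagate distance d=35): x=-861/44 (≈-19.5682) theta=-29/44 (≈-0.6591)
After 4 (thin lens f=51): x=-861/44 (≈-19.5682) theta=-103/374 (≈-0.2754)
After 5 (propagate distance d=10): x=-16697/748 (≈-22.3222) theta=-103/374 (≈-0.2754)
After 6 (thin lens f=60): x=-16697/748 (≈-22.3222) theta=4337/44880 (≈0.0966)
Rounded to 4 decimal places: x = -22.3222, theta = 0.0966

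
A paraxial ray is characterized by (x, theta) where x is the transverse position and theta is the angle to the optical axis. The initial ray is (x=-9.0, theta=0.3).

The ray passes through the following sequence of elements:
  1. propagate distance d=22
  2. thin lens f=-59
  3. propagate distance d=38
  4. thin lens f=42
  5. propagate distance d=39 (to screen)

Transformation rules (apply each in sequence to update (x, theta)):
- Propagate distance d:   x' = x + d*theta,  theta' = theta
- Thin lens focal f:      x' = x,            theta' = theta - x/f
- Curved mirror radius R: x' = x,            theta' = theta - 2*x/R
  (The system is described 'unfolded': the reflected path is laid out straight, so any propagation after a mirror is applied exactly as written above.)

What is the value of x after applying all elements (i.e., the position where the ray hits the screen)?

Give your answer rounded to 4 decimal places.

Initial: x=-9.0000 theta=0.3000
After 1 (propagate distance d=22): x=-2.4000 theta=0.3000
After 2 (thin lens f=-59): x=-2.4000 theta=153/590 (≈0.2593)
After 3 (propagate distance d=38): x=2199/295 (≈7.4542) theta=153/590 (≈0.2593)
After 4 (thin lens f=42): x=2199/295 (≈7.4542) theta=169/2065 (≈0.0818)
After 5 (propagate distance d=39 (to screen)): x=21984/2065 (≈10.6460) theta=169/2065 (≈0.0818)
Rounded to 4 decimal places: x = 10.6460

Answer: 10.6460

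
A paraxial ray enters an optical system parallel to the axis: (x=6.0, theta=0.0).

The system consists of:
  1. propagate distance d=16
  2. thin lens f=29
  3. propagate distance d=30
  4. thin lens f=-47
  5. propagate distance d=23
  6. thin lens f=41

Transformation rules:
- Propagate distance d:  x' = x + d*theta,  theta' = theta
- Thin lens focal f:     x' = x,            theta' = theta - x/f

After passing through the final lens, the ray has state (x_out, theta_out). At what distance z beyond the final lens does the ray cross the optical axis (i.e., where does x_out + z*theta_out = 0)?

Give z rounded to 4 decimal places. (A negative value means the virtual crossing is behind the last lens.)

Answer: -57.7613

Derivation:
Initial: x=6.0000 theta=0.0000
After 1 (propagate distance d=16): x=6.0000 theta=0.0000
After 2 (thin lens f=29): x=6.0000 theta=-6/29 (≈-0.2069)
After 3 (propagate distance d=30): x=-6/29 (≈-0.2069) theta=-6/29 (≈-0.2069)
After 4 (thin lens f=-47): x=-6/29 (≈-0.2069) theta=-288/1363 (≈-0.2113)
After 5 (propagate distance d=23): x=-6906/1363 (≈-5.0668) theta=-288/1363 (≈-0.2113)
After 6 (thin lens f=41): x=-6906/1363 (≈-5.0668) theta=-4902/55883 (≈-0.0877)
z_focus = -x_out/theta_out = -(-6906/1363)/(-4902/55883) = -47191/817 ≈ -57.7613
Rounded to 4 decimal places: z = -57.7613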